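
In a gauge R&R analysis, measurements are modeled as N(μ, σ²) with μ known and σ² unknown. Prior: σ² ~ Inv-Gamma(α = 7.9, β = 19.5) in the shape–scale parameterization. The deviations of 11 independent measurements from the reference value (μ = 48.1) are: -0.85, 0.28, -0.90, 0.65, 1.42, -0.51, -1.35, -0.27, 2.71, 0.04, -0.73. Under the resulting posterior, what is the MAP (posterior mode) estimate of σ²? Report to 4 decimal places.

With known mean μ and an Inverse-Gamma(α, β) prior on σ², the Normal likelihood is conjugate: posterior is Inv-Gamma(α + n/2, β + Σ(xᵢ−μ)²/2).
Σ(xᵢ−μ)² = (-0.85)² + (0.28)² + (-0.90)² + (0.65)² + (1.42)² + (-0.51)² + (-1.35)² + (-0.27)² + (2.71)² + (0.04)² + (-0.73)² = 14.0839.
Posterior: Inv-Gamma(7.9 + 11/2, 19.5 + 14.0839/2) = Inv-Gamma(13.40, 26.54195).
Mode = β/(α+1) = 26.54195/14.40 = 1.8432.

1.8432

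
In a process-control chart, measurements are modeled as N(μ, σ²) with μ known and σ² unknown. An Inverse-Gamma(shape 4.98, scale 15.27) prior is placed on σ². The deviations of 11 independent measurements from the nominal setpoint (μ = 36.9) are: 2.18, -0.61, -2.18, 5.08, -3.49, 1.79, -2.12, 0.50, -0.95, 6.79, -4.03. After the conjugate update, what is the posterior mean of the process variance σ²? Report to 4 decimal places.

7.8903

With known mean μ and an Inverse-Gamma(α, β) prior on σ², the Normal likelihood is conjugate: posterior is Inv-Gamma(α + n/2, β + Σ(xᵢ−μ)²/2).
Σ(xᵢ−μ)² = (2.18)² + (-0.61)² + (-2.18)² + (5.08)² + (-3.49)² + (1.79)² + (-2.12)² + (0.50)² + (-0.95)² + (6.79)² + (-4.03)² = 119.0594.
Posterior: Inv-Gamma(4.98 + 11/2, 15.27 + 119.0594/2) = Inv-Gamma(10.48, 74.79970).
E[σ²|data] = β/(α−1) = 74.79970/9.48 = 7.8903.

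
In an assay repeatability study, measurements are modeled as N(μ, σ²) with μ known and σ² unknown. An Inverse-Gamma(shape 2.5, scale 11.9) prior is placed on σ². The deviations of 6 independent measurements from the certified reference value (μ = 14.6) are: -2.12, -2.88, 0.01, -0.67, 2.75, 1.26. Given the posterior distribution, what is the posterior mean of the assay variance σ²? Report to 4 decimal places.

With known mean μ and an Inverse-Gamma(α, β) prior on σ², the Normal likelihood is conjugate: posterior is Inv-Gamma(α + n/2, β + Σ(xᵢ−μ)²/2).
Σ(xᵢ−μ)² = (-2.12)² + (-2.88)² + (0.01)² + (-0.67)² + (2.75)² + (1.26)² = 22.3879.
Posterior: Inv-Gamma(2.5 + 6/2, 11.9 + 22.3879/2) = Inv-Gamma(5.50, 23.09395).
E[σ²|data] = β/(α−1) = 23.09395/4.50 = 5.1320.

5.1320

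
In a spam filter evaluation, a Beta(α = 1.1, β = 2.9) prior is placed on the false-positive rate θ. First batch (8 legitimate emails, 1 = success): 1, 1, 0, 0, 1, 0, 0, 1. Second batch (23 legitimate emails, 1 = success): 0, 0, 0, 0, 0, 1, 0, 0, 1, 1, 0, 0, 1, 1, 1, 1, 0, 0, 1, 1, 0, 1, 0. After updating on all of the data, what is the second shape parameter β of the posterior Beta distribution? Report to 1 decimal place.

19.9

The Beta prior is conjugate to a Binomial/Bernoulli likelihood; the update adds successes to α and failures to β.
After batch 1: Beta(1.1+4, 2.9+4) = Beta(5.1, 6.9).
After batch 2: Beta(5.1+10, 6.9+13) = Beta(15.1, 19.9).
Posterior β = 19.9.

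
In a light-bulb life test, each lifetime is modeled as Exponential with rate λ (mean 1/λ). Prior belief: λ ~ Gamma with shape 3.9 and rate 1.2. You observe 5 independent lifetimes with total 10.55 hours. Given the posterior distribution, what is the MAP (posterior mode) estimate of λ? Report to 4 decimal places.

With a Gamma(shape α, rate β) prior on the exponential rate λ, the posterior after n observations with total T = Σxᵢ is Gamma(α+n, β+T).
Posterior: Gamma(3.9+5, 1.2+10.55) = Gamma(8.9, 11.75).
Mode = (α−1)/β = 0.6723.

0.6723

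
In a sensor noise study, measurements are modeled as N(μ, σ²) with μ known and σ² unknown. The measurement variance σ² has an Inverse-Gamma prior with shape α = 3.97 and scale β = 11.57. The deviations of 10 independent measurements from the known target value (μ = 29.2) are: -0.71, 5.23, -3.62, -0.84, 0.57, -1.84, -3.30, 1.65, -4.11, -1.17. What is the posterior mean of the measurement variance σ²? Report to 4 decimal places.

With known mean μ and an Inverse-Gamma(α, β) prior on σ², the Normal likelihood is conjugate: posterior is Inv-Gamma(α + n/2, β + Σ(xᵢ−μ)²/2).
Σ(xᵢ−μ)² = (-0.71)² + (5.23)² + (-3.62)² + (-0.84)² + (0.57)² + (-1.84)² + (-3.30)² + (1.65)² + (-4.11)² + (-1.17)² = 77.2510.
Posterior: Inv-Gamma(3.97 + 10/2, 11.57 + 77.2510/2) = Inv-Gamma(8.97, 50.19550).
E[σ²|data] = β/(α−1) = 50.19550/7.97 = 6.2981.

6.2981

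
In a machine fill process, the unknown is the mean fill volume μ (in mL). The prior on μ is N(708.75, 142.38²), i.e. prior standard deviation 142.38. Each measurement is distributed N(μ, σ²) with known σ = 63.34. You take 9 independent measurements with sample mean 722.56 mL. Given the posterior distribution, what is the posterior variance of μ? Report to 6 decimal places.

For Normal data with known variance σ², a Normal(μ₀, σ₀²) prior on μ is conjugate. Posterior precision = 1/σ₀² + n/σ²; posterior mean is the precision-weighted average of μ₀ and x̄.
σ₀² = 142.38² = 20272.0644, σ² = 63.34² = 4011.9556; σ² + n·σ₀² = 4011.9556 + 9·20272.0644 = 186460.5352.
Posterior precision = 1/σ₀² + n/σ² = 1/20272.0644 + 9/4011.9556 = (σ² + n·σ₀²)/(σ₀²σ²) = 186460.5352/(20272.0644·4011.9556); posterior variance σₙ² = σ₀²σ²/(σ² + n·σ₀²) = 20272.0644·4011.9556/186460.5352 = 436.181427.

436.181427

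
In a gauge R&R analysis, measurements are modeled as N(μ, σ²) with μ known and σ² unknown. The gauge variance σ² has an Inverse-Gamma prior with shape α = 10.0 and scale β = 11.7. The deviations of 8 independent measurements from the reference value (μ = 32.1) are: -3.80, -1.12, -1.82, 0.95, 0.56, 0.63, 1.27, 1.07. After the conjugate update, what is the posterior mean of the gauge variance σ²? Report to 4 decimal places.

With known mean μ and an Inverse-Gamma(α, β) prior on σ², the Normal likelihood is conjugate: posterior is Inv-Gamma(α + n/2, β + Σ(xᵢ−μ)²/2).
Σ(xᵢ−μ)² = (-3.80)² + (-1.12)² + (-1.82)² + (0.95)² + (0.56)² + (0.63)² + (1.27)² + (1.07)² = 23.3776.
Posterior: Inv-Gamma(10.0 + 8/2, 11.7 + 23.3776/2) = Inv-Gamma(14.00, 23.38880).
E[σ²|data] = β/(α−1) = 23.38880/13.00 = 1.7991.

1.7991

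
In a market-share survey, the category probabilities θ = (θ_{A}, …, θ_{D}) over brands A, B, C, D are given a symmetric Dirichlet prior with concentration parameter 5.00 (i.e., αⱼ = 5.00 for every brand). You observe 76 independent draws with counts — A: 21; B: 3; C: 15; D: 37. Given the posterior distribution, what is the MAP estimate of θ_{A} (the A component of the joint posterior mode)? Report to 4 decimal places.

0.2717

The Dirichlet prior is conjugate to the Multinomial likelihood: each posterior αⱼ = prior αⱼ + observed count nⱼ.
Posterior concentration: (26.00, 8.00, 20.00, 42.00), total = 96.00.
Joint mode component: (α_{A}−1)/(Σα−K) = 25.00/92.00 = 0.2717.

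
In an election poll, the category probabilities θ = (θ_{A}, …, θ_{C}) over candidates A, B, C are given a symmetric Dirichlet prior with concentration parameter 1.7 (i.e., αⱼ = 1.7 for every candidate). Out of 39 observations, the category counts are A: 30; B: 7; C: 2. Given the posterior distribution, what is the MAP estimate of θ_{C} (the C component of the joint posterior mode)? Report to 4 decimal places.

0.0657

The Dirichlet prior is conjugate to the Multinomial likelihood: each posterior αⱼ = prior αⱼ + observed count nⱼ.
Posterior concentration: (31.7, 8.7, 3.7), total = 44.1.
Joint mode component: (α_{C}−1)/(Σα−K) = 2.7/41.1 = 0.0657.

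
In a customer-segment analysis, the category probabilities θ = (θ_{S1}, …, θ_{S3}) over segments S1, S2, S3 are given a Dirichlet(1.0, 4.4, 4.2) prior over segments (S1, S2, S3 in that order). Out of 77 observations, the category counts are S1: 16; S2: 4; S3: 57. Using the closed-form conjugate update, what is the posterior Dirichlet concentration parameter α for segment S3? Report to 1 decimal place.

61.2

The Dirichlet prior is conjugate to the Multinomial likelihood: each posterior αⱼ = prior αⱼ + observed count nⱼ.
Posterior concentration: (17.0, 8.4, 61.2), total = 86.6.
α_{S3} = 4.2 + 57 = 61.2.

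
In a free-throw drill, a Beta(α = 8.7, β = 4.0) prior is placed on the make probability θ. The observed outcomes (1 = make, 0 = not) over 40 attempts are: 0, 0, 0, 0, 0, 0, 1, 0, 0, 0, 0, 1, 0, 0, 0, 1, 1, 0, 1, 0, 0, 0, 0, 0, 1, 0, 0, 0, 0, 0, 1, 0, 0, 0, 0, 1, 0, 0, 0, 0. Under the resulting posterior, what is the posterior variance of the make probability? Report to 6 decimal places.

The Beta prior is conjugate to a Binomial/Bernoulli likelihood; the update adds successes to α and failures to β.
Posterior: Beta(α+k, β+n−k) = Beta(8.7+8, 4.0+32) = Beta(16.7, 36.0).
Var = αβ/((α+β)²(α+β+1)) = 16.7·36.0/(52.7²·53.7) = 0.004031.

0.004031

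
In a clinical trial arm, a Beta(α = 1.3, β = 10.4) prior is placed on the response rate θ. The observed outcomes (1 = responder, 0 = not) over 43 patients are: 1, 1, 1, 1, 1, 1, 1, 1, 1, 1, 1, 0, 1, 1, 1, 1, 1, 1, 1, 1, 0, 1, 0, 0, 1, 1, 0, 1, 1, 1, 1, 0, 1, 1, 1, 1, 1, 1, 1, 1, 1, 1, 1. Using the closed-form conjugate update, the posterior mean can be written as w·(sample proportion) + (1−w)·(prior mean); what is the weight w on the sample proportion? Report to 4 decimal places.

The Beta prior is conjugate to a Binomial/Bernoulli likelihood; the update adds successes to α and failures to β.
Posterior mean = (α₀+k)/(α₀+β₀+n) = [n/(α₀+β₀+n)]·(k/n) + [(α₀+β₀)/(α₀+β₀+n)]·α₀/(α₀+β₀), so only n and the prior enter the weight.
The weight on the data is w = n/(α₀+β₀+n) = 43/(1.3+10.4+43) = 43/54.7 = 0.7861.

0.7861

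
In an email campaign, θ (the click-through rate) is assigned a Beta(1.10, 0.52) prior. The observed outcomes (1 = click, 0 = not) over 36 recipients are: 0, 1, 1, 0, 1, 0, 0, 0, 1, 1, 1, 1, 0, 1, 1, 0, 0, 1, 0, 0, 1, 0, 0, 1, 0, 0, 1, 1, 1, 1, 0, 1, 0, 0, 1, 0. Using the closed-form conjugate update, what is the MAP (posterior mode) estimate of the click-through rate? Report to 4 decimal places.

The Beta prior is conjugate to a Binomial/Bernoulli likelihood; the update adds successes to α and failures to β.
Posterior: Beta(α+k, β+n−k) = Beta(1.10+18, 0.52+18) = Beta(19.10, 18.52).
Mode of Beta(a,b) for a,b>1 is (a−1)/(a+b−2) = 18.10/35.62 = 0.5081.

0.5081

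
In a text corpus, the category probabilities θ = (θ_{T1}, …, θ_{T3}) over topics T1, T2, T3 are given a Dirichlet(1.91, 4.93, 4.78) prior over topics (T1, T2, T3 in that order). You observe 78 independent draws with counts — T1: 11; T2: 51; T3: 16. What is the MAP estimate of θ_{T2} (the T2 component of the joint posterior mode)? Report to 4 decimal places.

The Dirichlet prior is conjugate to the Multinomial likelihood: each posterior αⱼ = prior αⱼ + observed count nⱼ.
Posterior concentration: (12.91, 55.93, 20.78), total = 89.62.
Joint mode component: (α_{T2}−1)/(Σα−K) = 54.93/86.62 = 0.6341.

0.6341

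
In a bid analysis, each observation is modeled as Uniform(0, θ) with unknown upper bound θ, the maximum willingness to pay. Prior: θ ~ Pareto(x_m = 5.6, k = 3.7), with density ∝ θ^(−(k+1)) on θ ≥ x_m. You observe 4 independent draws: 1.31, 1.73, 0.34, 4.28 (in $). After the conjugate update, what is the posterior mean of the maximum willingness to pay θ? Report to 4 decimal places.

A Pareto(scale x_m, shape k) prior on the upper bound θ of Uniform(0, θ) is conjugate: posterior is Pareto(max(x_m, max xᵢ), k + n).
Sample maximum = 4.28; prior scale x_m = 5.6 → posterior scale = max = 5.60.
Posterior shape = 3.7 + 4 = 7.7.
E[θ|data] = k·x_m/(k−1) = 7.7·5.60/6.7 = 6.4358.

6.4358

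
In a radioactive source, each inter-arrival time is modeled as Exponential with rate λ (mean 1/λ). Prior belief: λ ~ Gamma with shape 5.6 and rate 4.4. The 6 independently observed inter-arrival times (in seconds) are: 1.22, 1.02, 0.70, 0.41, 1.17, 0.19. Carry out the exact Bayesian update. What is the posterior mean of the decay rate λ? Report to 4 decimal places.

With a Gamma(shape α, rate β) prior on the exponential rate λ, the posterior after n observations with total T = Σxᵢ is Gamma(α+n, β+T).
Sum of observations T = 4.71 seconds; n = 6.
Posterior: Gamma(5.6+6, 4.4+4.71) = Gamma(11.6, 9.11).
Posterior mean of λ = α/β = 11.6/9.11 = 1.2733.

1.2733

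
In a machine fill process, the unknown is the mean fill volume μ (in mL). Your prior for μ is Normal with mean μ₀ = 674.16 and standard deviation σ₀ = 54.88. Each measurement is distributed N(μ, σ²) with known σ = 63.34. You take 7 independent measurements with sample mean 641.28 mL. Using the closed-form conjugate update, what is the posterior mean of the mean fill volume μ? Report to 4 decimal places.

646.5366

For Normal data with known variance σ², a Normal(μ₀, σ₀²) prior on μ is conjugate. Posterior precision = 1/σ₀² + n/σ²; posterior mean is the precision-weighted average of μ₀ and x̄.
n·x̄ = 7·641.28 = 4488.96.
σ₀² = 54.88² = 3011.8144, σ² = 63.34² = 4011.9556; σ² + n·σ₀² = 4011.9556 + 7·3011.8144 = 25094.6564.
Posterior mean = (μ₀/σ₀² + n·x̄/σ²)/(1/σ₀² + n/σ²) = (σ²·μ₀ + σ₀²·n·x̄)/(σ² + n·σ₀²) = (4011.9556·674.16 + 3011.8144·4488.96)/25094.6564 = 16224614.35632/25094.6564 = 646.5366.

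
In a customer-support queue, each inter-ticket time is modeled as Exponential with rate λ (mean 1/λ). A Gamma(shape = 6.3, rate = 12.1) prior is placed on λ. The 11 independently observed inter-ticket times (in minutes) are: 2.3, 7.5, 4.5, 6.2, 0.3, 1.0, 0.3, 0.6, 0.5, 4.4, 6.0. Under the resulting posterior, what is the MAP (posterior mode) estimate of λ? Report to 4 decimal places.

0.3567

With a Gamma(shape α, rate β) prior on the exponential rate λ, the posterior after n observations with total T = Σxᵢ is Gamma(α+n, β+T).
Sum of observations T = 33.6 minutes; n = 11.
Posterior: Gamma(6.3+11, 12.1+33.6) = Gamma(17.3, 45.7).
Mode = (α−1)/β = 0.3567.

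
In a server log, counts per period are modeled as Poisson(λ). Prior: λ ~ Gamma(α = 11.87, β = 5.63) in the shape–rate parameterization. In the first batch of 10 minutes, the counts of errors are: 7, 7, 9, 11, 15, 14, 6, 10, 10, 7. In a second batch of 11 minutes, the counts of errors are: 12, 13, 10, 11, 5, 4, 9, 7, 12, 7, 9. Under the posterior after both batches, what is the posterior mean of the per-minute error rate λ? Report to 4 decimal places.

7.7683

With a Gamma(shape α, rate β) prior, the Poisson likelihood is conjugate: the posterior is Gamma(α + ΣXᵢ, β + n).
Batch 1: sum of counts S = 96 over n = 10 minutes.
After batch 1: Gamma(α+S, β+n) = Gamma(11.87+96, 5.63+10) = Gamma(107.87, 15.63).
Batch 2: sum of counts S = 99 over n = 11 minutes.
After batch 2: Gamma(α+S, β+n) = Gamma(107.87+99, 15.63+11) = Gamma(206.87, 26.63).
Posterior mean = α/β = 206.87/26.63 = 7.7683.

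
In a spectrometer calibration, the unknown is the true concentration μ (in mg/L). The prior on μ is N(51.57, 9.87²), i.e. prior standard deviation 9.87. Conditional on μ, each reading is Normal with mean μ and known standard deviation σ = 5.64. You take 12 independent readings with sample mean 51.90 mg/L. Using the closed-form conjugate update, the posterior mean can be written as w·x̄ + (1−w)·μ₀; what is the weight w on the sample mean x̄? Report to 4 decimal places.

0.9735

For Normal data with known variance σ², a Normal(μ₀, σ₀²) prior on μ is conjugate. Posterior precision = 1/σ₀² + n/σ²; posterior mean is the precision-weighted average of μ₀ and x̄.
σ₀² = 9.87² = 97.4169, σ² = 5.64² = 31.8096. Prior precision 1/σ₀² = 1/97.4169; data precision n/σ² = 12/31.8096.
w = (n/σ²)/(1/σ₀² + n/σ²) = n·σ₀²/(σ² + n·σ₀²) = 12·97.4169/(31.8096 + 12·97.4169) = 1169.0028/1200.8124 = 0.9735.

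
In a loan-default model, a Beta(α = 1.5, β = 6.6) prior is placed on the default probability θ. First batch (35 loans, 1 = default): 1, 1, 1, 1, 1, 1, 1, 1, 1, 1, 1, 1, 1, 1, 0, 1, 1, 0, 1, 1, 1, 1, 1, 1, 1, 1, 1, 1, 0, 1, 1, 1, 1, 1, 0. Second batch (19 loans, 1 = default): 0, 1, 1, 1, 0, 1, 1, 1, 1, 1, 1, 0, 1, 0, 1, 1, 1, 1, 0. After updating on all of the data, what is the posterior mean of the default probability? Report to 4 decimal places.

The Beta prior is conjugate to a Binomial/Bernoulli likelihood; the update adds successes to α and failures to β.
After batch 1: Beta(1.5+31, 6.6+4) = Beta(32.5, 10.6).
After batch 2: Beta(32.5+14, 10.6+5) = Beta(46.5, 15.6).
Posterior mean = α/(α+β) = 46.5/62.1 = 0.7488.

0.7488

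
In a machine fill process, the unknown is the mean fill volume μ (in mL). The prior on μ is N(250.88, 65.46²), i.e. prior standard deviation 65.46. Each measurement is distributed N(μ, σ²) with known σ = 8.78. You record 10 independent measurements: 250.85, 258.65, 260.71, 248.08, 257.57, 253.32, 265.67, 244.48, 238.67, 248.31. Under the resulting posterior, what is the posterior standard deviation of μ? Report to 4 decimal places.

For Normal data with known variance σ², a Normal(μ₀, σ₀²) prior on μ is conjugate. Posterior precision = 1/σ₀² + n/σ²; posterior mean is the precision-weighted average of μ₀ and x̄.
σ₀² = 65.46² = 4285.0116, σ² = 8.78² = 77.0884; σ² + n·σ₀² = 77.0884 + 10·4285.0116 = 42927.2044.
Posterior precision = 1/σ₀² + n/σ² = 1/4285.0116 + 10/77.0884 = (σ² + n·σ₀²)/(σ₀²σ²) = 42927.2044/(4285.0116·77.0884); posterior variance σₙ² = σ₀²σ²/(σ² + n·σ₀²) = 4285.0116·77.0884/42927.2044 = 7.694997.
Posterior SD = √σₙ² = √(4285.0116·77.0884/42927.2044) = 2.7740.

2.7740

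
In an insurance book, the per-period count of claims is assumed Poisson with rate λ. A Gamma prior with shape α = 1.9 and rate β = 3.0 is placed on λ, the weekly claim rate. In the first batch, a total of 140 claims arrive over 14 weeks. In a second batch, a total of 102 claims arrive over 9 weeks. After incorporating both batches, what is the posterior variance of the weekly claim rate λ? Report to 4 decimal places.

0.3608

With a Gamma(shape α, rate β) prior, the Poisson likelihood is conjugate: the posterior is Gamma(α + ΣXᵢ, β + n).
After batch 1: Gamma(α+S, β+n) = Gamma(1.9+140, 3.0+14) = Gamma(141.9, 17.0).
After batch 2: Gamma(α+S, β+n) = Gamma(141.9+102, 17.0+9) = Gamma(243.9, 26.0).
Var = α/β² = 243.9/26.0² = 0.3608.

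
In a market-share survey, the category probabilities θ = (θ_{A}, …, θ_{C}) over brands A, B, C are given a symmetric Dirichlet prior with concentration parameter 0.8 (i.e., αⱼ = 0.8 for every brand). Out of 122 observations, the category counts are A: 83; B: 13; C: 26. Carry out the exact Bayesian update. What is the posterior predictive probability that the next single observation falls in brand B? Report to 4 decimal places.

The Dirichlet prior is conjugate to the Multinomial likelihood: each posterior αⱼ = prior αⱼ + observed count nⱼ.
Posterior concentration: (83.8, 13.8, 26.8), total = 124.4.
P(next = B | data) = α_{B}/Σα = 0.1109.

0.1109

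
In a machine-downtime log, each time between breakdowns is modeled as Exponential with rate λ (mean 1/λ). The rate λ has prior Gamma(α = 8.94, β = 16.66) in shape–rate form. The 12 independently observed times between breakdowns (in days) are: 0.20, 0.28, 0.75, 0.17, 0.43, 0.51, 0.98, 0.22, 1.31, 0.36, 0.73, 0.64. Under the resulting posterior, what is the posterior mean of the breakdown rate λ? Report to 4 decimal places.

0.9010

With a Gamma(shape α, rate β) prior on the exponential rate λ, the posterior after n observations with total T = Σxᵢ is Gamma(α+n, β+T).
Sum of observations T = 6.58 days; n = 12.
Posterior: Gamma(8.94+12, 16.66+6.58) = Gamma(20.94, 23.24).
Posterior mean of λ = α/β = 20.94/23.24 = 0.9010.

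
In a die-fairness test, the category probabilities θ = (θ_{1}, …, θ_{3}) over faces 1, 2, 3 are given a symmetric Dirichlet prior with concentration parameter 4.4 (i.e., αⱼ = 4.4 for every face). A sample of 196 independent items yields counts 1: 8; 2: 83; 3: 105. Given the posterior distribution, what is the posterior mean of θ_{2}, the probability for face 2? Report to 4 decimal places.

0.4178

The Dirichlet prior is conjugate to the Multinomial likelihood: each posterior αⱼ = prior αⱼ + observed count nⱼ.
Posterior concentration: (12.4, 87.4, 109.4), total = 209.2.
E[θ_{2}|data] = α_{2}/Σα = 87.4/209.2 = 0.4178.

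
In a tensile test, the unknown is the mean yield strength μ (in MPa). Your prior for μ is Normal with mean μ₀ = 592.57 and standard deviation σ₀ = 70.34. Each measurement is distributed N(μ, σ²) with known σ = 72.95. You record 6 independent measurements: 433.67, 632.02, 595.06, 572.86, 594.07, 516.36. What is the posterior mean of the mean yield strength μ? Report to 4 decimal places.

562.6955

For Normal data with known variance σ², a Normal(μ₀, σ₀²) prior on μ is conjugate. Posterior precision = 1/σ₀² + n/σ²; posterior mean is the precision-weighted average of μ₀ and x̄.
Σxᵢ = 433.67 + 632.02 + 595.06 + 572.86 + 594.07 + 516.36 = 3344.04, so n·x̄ = 3344.04.
σ₀² = 70.34² = 4947.7156, σ² = 72.95² = 5321.7025; σ² + n·σ₀² = 5321.7025 + 6·4947.7156 = 35007.9961.
Posterior mean = (μ₀/σ₀² + n·x̄/σ²)/(1/σ₀² + n/σ²) = (σ²·μ₀ + σ₀²·n·x̄)/(σ² + n·σ₀²) = (5321.7025·592.57 + 4947.7156·3344.04)/35007.9961 = 19698840.125449/35007.9961 = 562.6955.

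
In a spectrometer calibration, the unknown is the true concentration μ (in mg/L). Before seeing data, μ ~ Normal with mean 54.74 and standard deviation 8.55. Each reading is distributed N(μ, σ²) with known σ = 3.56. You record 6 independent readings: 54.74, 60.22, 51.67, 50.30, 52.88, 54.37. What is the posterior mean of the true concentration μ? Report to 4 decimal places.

54.0499

For Normal data with known variance σ², a Normal(μ₀, σ₀²) prior on μ is conjugate. Posterior precision = 1/σ₀² + n/σ²; posterior mean is the precision-weighted average of μ₀ and x̄.
Σxᵢ = 54.74 + 60.22 + 51.67 + 50.30 + 52.88 + 54.37 = 324.18, so n·x̄ = 324.18.
σ₀² = 8.55² = 73.1025, σ² = 3.56² = 12.6736; σ² + n·σ₀² = 12.6736 + 6·73.1025 = 451.2886.
Posterior mean = (μ₀/σ₀² + n·x̄/σ²)/(1/σ₀² + n/σ²) = (σ²·μ₀ + σ₀²·n·x̄)/(σ² + n·σ₀²) = (12.6736·54.74 + 73.1025·324.18)/451.2886 = 24392.121314/451.2886 = 54.0499.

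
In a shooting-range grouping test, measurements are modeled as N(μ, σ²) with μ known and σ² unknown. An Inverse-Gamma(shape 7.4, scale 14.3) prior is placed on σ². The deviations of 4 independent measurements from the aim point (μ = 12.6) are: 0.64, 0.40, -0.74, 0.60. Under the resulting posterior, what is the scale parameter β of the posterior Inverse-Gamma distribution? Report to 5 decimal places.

15.03860

With known mean μ and an Inverse-Gamma(α, β) prior on σ², the Normal likelihood is conjugate: posterior is Inv-Gamma(α + n/2, β + Σ(xᵢ−μ)²/2).
Σ(xᵢ−μ)² = (0.64)² + (0.40)² + (-0.74)² + (0.60)² = 1.4772.
Posterior: Inv-Gamma(7.4 + 4/2, 14.3 + 1.4772/2) = Inv-Gamma(9.40, 15.03860).
Posterior β = 15.03860.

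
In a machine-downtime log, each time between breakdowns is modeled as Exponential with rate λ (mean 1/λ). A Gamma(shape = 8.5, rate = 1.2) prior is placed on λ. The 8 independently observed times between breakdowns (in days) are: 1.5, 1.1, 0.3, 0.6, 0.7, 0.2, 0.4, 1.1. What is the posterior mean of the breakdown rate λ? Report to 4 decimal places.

With a Gamma(shape α, rate β) prior on the exponential rate λ, the posterior after n observations with total T = Σxᵢ is Gamma(α+n, β+T).
Sum of observations T = 5.9 days; n = 8.
Posterior: Gamma(8.5+8, 1.2+5.9) = Gamma(16.5, 7.1).
Posterior mean of λ = α/β = 16.5/7.1 = 2.3239.

2.3239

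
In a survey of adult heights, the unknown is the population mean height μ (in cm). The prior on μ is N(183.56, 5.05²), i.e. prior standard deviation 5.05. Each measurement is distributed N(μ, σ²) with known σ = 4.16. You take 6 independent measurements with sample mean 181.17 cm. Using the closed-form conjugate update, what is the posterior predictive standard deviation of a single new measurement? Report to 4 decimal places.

For Normal data with known variance σ², a Normal(μ₀, σ₀²) prior on μ is conjugate. Posterior precision = 1/σ₀² + n/σ²; posterior mean is the precision-weighted average of μ₀ and x̄.
σ₀² = 5.05² = 25.5025, σ² = 4.16² = 17.3056; σ² + n·σ₀² = 17.3056 + 6·25.5025 = 170.3206.
Posterior precision = 1/σ₀² + n/σ² = 1/25.5025 + 6/17.3056 = (σ² + n·σ₀²)/(σ₀²σ²) = 170.3206/(25.5025·17.3056); posterior variance σₙ² = σ₀²σ²/(σ² + n·σ₀²) = 25.5025·17.3056/170.3206 = 2.591208.
Predictive variance for one new observation = σₙ² + σ² = 25.5025·17.3056/170.3206 + 17.3056 = σ²·(σ₀² + 170.3206)/170.3206 = 17.3056·195.8231/170.3206 = 19.896808; SD = √(17.3056·195.8231/170.3206) = 4.4606.

4.4606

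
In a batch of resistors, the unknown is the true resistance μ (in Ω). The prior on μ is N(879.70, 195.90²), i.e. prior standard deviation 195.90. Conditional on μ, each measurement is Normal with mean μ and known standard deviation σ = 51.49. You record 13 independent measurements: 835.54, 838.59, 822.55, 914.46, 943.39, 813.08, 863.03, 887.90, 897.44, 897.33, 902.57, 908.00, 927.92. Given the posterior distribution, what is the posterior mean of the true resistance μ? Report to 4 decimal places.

For Normal data with known variance σ², a Normal(μ₀, σ₀²) prior on μ is conjugate. Posterior precision = 1/σ₀² + n/σ²; posterior mean is the precision-weighted average of μ₀ and x̄.
Σxᵢ = 835.54 + 838.59 + 822.55 + 914.46 + 943.39 + 813.08 + 863.03 + 887.90 + 897.44 + 897.33 + 902.57 + 908.00 + 927.92 = 11451.8, so n·x̄ = 11451.8.
σ₀² = 195.90² = 38376.81, σ² = 51.49² = 2651.2201; σ² + n·σ₀² = 2651.2201 + 13·38376.81 = 501549.7501.
Posterior mean = (μ₀/σ₀² + n·x̄/σ²)/(1/σ₀² + n/σ²) = (σ²·μ₀ + σ₀²·n·x̄)/(σ² + n·σ₀²) = (2651.2201·879.70 + 38376.81·11451.8)/501549.7501 = 441815831.07997/501549.7501 = 880.9013.

880.9013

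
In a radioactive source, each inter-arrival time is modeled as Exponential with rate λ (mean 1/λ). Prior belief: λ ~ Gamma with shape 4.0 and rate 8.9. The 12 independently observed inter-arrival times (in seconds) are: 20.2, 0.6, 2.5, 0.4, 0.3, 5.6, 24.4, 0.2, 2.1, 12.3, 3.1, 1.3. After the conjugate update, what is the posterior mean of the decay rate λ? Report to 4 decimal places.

With a Gamma(shape α, rate β) prior on the exponential rate λ, the posterior after n observations with total T = Σxᵢ is Gamma(α+n, β+T).
Sum of observations T = 73.0 seconds; n = 12.
Posterior: Gamma(4.0+12, 8.9+73.0) = Gamma(16.0, 81.9).
Posterior mean of λ = α/β = 16.0/81.9 = 0.1954.

0.1954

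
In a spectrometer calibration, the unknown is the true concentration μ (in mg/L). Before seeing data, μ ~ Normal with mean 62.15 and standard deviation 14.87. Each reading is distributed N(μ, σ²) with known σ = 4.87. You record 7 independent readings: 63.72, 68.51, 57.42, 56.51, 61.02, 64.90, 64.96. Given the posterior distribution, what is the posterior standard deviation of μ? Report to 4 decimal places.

1.8267

For Normal data with known variance σ², a Normal(μ₀, σ₀²) prior on μ is conjugate. Posterior precision = 1/σ₀² + n/σ²; posterior mean is the precision-weighted average of μ₀ and x̄.
σ₀² = 14.87² = 221.1169, σ² = 4.87² = 23.7169; σ² + n·σ₀² = 23.7169 + 7·221.1169 = 1571.5352.
Posterior precision = 1/σ₀² + n/σ² = 1/221.1169 + 7/23.7169 = (σ² + n·σ₀²)/(σ₀²σ²) = 1571.5352/(221.1169·23.7169); posterior variance σₙ² = σ₀²σ²/(σ² + n·σ₀²) = 221.1169·23.7169/1571.5352 = 3.336996.
Posterior SD = √σₙ² = √(221.1169·23.7169/1571.5352) = 1.8267.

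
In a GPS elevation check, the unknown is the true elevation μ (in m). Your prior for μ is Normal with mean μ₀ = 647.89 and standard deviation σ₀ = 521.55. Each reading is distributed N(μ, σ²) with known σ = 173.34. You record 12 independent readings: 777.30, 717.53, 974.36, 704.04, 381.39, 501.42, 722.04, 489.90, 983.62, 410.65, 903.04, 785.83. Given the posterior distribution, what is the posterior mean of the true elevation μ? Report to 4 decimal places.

For Normal data with known variance σ², a Normal(μ₀, σ₀²) prior on μ is conjugate. Posterior precision = 1/σ₀² + n/σ²; posterior mean is the precision-weighted average of μ₀ and x̄.
Σxᵢ = 777.30 + 717.53 + 974.36 + 704.04 + 381.39 + 501.42 + 722.04 + 489.90 + 983.62 + 410.65 + 903.04 + 785.83 = 8351.12, so n·x̄ = 8351.12.
σ₀² = 521.55² = 272014.4025, σ² = 173.34² = 30046.7556; σ² + n·σ₀² = 30046.7556 + 12·272014.4025 = 3294219.5856.
Posterior mean = (μ₀/σ₀² + n·x̄/σ²)/(1/σ₀² + n/σ²) = (σ²·μ₀ + σ₀²·n·x̄)/(σ² + n·σ₀²) = (30046.7556·647.89 + 272014.4025·8351.12)/3294219.5856 = 2291091909.491484/3294219.5856 = 695.4885.

695.4885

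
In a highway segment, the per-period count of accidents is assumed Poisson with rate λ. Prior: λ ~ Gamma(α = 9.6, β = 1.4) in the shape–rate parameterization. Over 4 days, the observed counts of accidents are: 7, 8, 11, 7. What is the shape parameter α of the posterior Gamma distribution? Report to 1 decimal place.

42.6

With a Gamma(shape α, rate β) prior, the Poisson likelihood is conjugate: the posterior is Gamma(α + ΣXᵢ, β + n).
Sum of counts S = 33 over n = 4 days.
Posterior: Gamma(α+S, β+n) = Gamma(9.6+33, 1.4+4) = Gamma(42.6, 5.4).
Posterior α = 42.6.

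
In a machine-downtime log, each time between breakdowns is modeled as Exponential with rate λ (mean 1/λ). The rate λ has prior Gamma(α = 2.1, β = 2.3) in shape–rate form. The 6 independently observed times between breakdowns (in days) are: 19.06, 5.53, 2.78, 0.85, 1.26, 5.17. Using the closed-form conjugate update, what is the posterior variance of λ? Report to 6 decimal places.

With a Gamma(shape α, rate β) prior on the exponential rate λ, the posterior after n observations with total T = Σxᵢ is Gamma(α+n, β+T).
Sum of observations T = 34.65 days; n = 6.
Posterior: Gamma(2.1+6, 2.3+34.65) = Gamma(8.1, 36.95).
Var = α/β² = 0.005933.

0.005933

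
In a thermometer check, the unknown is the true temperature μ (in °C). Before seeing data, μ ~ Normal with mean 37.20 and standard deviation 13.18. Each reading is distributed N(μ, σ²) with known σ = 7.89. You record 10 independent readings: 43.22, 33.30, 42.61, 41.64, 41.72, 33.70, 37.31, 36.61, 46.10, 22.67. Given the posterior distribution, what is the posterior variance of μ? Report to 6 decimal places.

6.009840

For Normal data with known variance σ², a Normal(μ₀, σ₀²) prior on μ is conjugate. Posterior precision = 1/σ₀² + n/σ²; posterior mean is the precision-weighted average of μ₀ and x̄.
σ₀² = 13.18² = 173.7124, σ² = 7.89² = 62.2521; σ² + n·σ₀² = 62.2521 + 10·173.7124 = 1799.3761.
Posterior precision = 1/σ₀² + n/σ² = 1/173.7124 + 10/62.2521 = (σ² + n·σ₀²)/(σ₀²σ²) = 1799.3761/(173.7124·62.2521); posterior variance σₙ² = σ₀²σ²/(σ² + n·σ₀²) = 173.7124·62.2521/1799.3761 = 6.009840.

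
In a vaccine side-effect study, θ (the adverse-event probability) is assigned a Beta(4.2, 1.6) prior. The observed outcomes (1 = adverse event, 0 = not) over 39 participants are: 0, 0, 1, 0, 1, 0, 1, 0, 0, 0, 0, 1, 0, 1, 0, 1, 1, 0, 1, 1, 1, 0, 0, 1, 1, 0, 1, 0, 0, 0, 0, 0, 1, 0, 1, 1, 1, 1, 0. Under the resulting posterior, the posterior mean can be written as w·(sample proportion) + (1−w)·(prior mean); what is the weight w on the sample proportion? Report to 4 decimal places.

The Beta prior is conjugate to a Binomial/Bernoulli likelihood; the update adds successes to α and failures to β.
Posterior mean = (α₀+k)/(α₀+β₀+n) = [n/(α₀+β₀+n)]·(k/n) + [(α₀+β₀)/(α₀+β₀+n)]·α₀/(α₀+β₀), so only n and the prior enter the weight.
The weight on the data is w = n/(α₀+β₀+n) = 39/(4.2+1.6+39) = 39/44.8 = 0.8705.

0.8705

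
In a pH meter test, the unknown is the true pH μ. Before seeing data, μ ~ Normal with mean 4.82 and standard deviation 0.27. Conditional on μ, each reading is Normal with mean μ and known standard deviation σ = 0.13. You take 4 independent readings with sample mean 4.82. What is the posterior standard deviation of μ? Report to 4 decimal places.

For Normal data with known variance σ², a Normal(μ₀, σ₀²) prior on μ is conjugate. Posterior precision = 1/σ₀² + n/σ²; posterior mean is the precision-weighted average of μ₀ and x̄.
σ₀² = 0.27² = 0.0729, σ² = 0.13² = 0.0169; σ² + n·σ₀² = 0.0169 + 4·0.0729 = 0.3085.
Posterior precision = 1/σ₀² + n/σ² = 1/0.0729 + 4/0.0169 = (σ² + n·σ₀²)/(σ₀²σ²) = 0.3085/(0.0729·0.0169); posterior variance σₙ² = σ₀²σ²/(σ² + n·σ₀²) = 0.0729·0.0169/0.3085 = 0.003994.
Posterior SD = √σₙ² = √(0.0729·0.0169/0.3085) = 0.0632.

0.0632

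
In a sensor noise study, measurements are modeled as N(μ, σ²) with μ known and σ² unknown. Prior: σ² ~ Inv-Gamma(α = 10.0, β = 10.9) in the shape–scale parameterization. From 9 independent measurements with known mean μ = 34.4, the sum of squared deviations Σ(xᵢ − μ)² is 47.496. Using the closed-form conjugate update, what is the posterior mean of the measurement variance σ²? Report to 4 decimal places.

With known mean μ and an Inverse-Gamma(α, β) prior on σ², the Normal likelihood is conjugate: posterior is Inv-Gamma(α + n/2, β + Σ(xᵢ−μ)²/2).
Posterior: Inv-Gamma(10.0 + 9/2, 10.9 + 47.496/2) = Inv-Gamma(14.50, 34.6480).
E[σ²|data] = β/(α−1) = 34.6480/13.50 = 2.5665.

2.5665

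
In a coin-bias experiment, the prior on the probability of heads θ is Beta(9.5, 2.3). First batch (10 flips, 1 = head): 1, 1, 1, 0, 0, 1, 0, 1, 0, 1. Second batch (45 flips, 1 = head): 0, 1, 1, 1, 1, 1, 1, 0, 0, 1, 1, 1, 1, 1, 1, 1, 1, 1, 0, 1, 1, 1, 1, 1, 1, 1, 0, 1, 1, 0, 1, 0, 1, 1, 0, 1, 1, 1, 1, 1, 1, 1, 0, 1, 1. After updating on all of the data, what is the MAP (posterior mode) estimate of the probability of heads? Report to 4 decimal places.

The Beta prior is conjugate to a Binomial/Bernoulli likelihood; the update adds successes to α and failures to β.
After batch 1: Beta(9.5+6, 2.3+4) = Beta(15.5, 6.3).
After batch 2: Beta(15.5+36, 6.3+9) = Beta(51.5, 15.3).
Mode of Beta(a,b) for a,b>1 is (a−1)/(a+b−2) = 50.5/64.8 = 0.7793.

0.7793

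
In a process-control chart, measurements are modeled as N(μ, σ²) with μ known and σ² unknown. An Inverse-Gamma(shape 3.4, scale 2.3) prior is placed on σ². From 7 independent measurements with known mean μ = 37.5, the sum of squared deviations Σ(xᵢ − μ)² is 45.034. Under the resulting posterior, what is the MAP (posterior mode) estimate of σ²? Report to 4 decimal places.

With known mean μ and an Inverse-Gamma(α, β) prior on σ², the Normal likelihood is conjugate: posterior is Inv-Gamma(α + n/2, β + Σ(xᵢ−μ)²/2).
Posterior: Inv-Gamma(3.4 + 7/2, 2.3 + 45.034/2) = Inv-Gamma(6.90, 24.8170).
Mode = β/(α+1) = 24.8170/7.90 = 3.1414.

3.1414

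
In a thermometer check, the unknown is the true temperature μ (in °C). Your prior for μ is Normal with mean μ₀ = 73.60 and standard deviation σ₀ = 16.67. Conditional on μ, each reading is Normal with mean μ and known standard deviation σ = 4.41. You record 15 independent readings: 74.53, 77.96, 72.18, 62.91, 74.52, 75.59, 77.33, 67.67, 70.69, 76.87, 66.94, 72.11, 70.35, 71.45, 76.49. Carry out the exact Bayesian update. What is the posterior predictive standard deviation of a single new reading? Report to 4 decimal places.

For Normal data with known variance σ², a Normal(μ₀, σ₀²) prior on μ is conjugate. Posterior precision = 1/σ₀² + n/σ²; posterior mean is the precision-weighted average of μ₀ and x̄.
σ₀² = 16.67² = 277.8889, σ² = 4.41² = 19.4481; σ² + n·σ₀² = 19.4481 + 15·277.8889 = 4187.7816.
Posterior precision = 1/σ₀² + n/σ² = 1/277.8889 + 15/19.4481 = (σ² + n·σ₀²)/(σ₀²σ²) = 4187.7816/(277.8889·19.4481); posterior variance σₙ² = σ₀²σ²/(σ² + n·σ₀²) = 277.8889·19.4481/4187.7816 = 1.290519.
Predictive variance for one new observation = σₙ² + σ² = 277.8889·19.4481/4187.7816 + 19.4481 = σ²·(σ₀² + 4187.7816)/4187.7816 = 19.4481·4465.6705/4187.7816 = 20.738619; SD = √(19.4481·4465.6705/4187.7816) = 4.5540.

4.5540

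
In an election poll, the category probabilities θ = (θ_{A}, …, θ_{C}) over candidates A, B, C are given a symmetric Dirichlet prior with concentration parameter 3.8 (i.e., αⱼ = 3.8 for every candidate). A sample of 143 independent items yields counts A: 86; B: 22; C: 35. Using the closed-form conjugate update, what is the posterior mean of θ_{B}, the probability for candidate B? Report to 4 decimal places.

0.1671

The Dirichlet prior is conjugate to the Multinomial likelihood: each posterior αⱼ = prior αⱼ + observed count nⱼ.
Posterior concentration: (89.8, 25.8, 38.8), total = 154.4.
E[θ_{B}|data] = α_{B}/Σα = 25.8/154.4 = 0.1671.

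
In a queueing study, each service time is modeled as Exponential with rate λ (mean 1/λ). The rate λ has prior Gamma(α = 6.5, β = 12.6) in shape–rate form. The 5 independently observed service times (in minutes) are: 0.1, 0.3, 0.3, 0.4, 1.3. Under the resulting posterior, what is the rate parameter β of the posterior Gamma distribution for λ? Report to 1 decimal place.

15.0

With a Gamma(shape α, rate β) prior on the exponential rate λ, the posterior after n observations with total T = Σxᵢ is Gamma(α+n, β+T).
Sum of observations T = 2.4 minutes; n = 5.
Posterior: Gamma(6.5+5, 12.6+2.4) = Gamma(11.5, 15.0).
Posterior β = 15.0.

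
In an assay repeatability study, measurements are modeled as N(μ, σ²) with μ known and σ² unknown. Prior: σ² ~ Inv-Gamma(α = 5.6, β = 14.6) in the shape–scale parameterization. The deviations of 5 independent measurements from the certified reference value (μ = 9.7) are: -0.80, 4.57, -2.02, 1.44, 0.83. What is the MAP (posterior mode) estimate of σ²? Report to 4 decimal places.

3.1631

With known mean μ and an Inverse-Gamma(α, β) prior on σ², the Normal likelihood is conjugate: posterior is Inv-Gamma(α + n/2, β + Σ(xᵢ−μ)²/2).
Σ(xᵢ−μ)² = (-0.80)² + (4.57)² + (-2.02)² + (1.44)² + (0.83)² = 28.3678.
Posterior: Inv-Gamma(5.6 + 5/2, 14.6 + 28.3678/2) = Inv-Gamma(8.10, 28.78390).
Mode = β/(α+1) = 28.78390/9.10 = 3.1631.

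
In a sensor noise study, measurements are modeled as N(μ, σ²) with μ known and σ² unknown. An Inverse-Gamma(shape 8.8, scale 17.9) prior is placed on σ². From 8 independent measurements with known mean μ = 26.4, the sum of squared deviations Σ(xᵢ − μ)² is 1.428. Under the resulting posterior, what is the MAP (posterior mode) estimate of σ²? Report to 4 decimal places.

1.3488

With known mean μ and an Inverse-Gamma(α, β) prior on σ², the Normal likelihood is conjugate: posterior is Inv-Gamma(α + n/2, β + Σ(xᵢ−μ)²/2).
Posterior: Inv-Gamma(8.8 + 8/2, 17.9 + 1.428/2) = Inv-Gamma(12.80, 18.6140).
Mode = β/(α+1) = 18.6140/13.80 = 1.3488.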